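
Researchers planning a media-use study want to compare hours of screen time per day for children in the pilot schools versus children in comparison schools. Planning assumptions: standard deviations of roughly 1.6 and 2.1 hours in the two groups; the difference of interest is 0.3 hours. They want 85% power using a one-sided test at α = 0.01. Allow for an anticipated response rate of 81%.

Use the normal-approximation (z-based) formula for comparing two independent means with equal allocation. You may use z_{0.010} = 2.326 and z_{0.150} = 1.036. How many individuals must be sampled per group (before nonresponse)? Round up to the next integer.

n = 1081 per group

n = (z_α + z_β)² · (σ₁² + σ₂²) / δ²
  = (2.326 + 1.036)² · (1.6² + 2.1² = 6.97) / 0.3²
  = 11.3030 · 6.97 / 0.09
  = 875.36
Adjust for 81% response: 875.36 / 0.81 = 1080.69.
Round up → n = 1081 per group.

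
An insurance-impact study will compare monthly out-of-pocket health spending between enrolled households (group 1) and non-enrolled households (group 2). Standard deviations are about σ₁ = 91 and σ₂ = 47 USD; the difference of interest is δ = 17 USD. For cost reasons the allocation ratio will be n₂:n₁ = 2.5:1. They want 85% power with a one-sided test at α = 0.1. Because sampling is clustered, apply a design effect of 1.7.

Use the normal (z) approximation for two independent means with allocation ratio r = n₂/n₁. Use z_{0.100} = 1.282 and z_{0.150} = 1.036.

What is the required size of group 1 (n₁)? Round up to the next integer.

n₁ = (z_α + z_β)² · (σ₁² + σ₂²/r) / δ²
   = (1.282 + 1.036)² · (91² + 47²/2.5) / 17²
   = 5.3731 · (8281 + 883.6) / 289
   = 5.3731 · 9164.6 / 289
   = 170.39
Design effect: 1.7 × 170.39 = 289.66.
Round up → n₁ = 290; n₂ = r·n₁ = 2.5 × 290 = 725.

n₁ = 290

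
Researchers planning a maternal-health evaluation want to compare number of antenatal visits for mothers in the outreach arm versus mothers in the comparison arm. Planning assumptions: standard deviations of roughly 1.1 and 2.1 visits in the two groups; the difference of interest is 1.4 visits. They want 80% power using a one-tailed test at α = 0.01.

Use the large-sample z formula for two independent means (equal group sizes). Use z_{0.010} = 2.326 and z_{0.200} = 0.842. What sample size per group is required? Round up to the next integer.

n = (z_α + z_β)² · (σ₁² + σ₂²) / δ²
  = (2.326 + 0.842)² · (1.1² + 2.1² = 5.62) / 1.4²
  = 10.0362 · 5.62 / 1.96
  = 28.78
Round up → n = 29 per group.

n = 29 per group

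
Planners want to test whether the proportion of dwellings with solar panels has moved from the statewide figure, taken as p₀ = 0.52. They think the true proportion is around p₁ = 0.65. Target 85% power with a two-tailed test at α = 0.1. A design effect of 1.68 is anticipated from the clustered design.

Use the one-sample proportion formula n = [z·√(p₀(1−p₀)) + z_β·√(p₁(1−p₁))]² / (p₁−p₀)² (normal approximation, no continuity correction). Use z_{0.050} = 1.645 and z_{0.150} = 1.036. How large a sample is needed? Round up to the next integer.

n = [z_{α/2}·√(p₀q₀) + z_β·√(p₁q₁)]² / (p₁ − p₀)²
  = [1.645·√(0.52·0.48) + 1.036·√(0.65·0.35)]² / (0.13)²
  = [1.645·0.4996 + 1.036·0.4770]² / 0.0169
  = [1.3160]² / 0.0169
  = 102.47
Design effect: 1.68 × 102.47 = 172.16.
Round up → n = 173.

n = 173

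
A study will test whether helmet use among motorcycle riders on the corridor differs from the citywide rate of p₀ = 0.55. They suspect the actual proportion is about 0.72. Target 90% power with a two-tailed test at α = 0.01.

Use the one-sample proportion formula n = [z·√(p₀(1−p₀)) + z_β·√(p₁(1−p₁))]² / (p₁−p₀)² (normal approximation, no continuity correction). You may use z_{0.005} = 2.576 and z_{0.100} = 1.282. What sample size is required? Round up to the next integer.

n = 120

n = [z_{α/2}·√(p₀q₀) + z_β·√(p₁q₁)]² / (p₁ − p₀)²
  = [2.576·√(0.55·0.45) + 1.282·√(0.72·0.28)]² / (0.17)²
  = [2.576·0.4975 + 1.282·0.4490]² / 0.0289
  = [1.8572]² / 0.0289
  = 119.34
Round up → n = 120.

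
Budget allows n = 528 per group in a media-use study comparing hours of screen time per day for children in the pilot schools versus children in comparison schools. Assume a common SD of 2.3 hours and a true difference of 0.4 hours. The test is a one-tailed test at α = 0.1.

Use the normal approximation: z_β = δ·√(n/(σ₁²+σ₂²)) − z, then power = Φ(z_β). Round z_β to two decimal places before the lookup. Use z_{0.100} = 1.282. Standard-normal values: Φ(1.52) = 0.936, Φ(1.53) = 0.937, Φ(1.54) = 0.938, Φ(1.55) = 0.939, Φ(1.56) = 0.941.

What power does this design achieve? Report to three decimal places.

Power ≈ 0.938

z_β = δ·√(n/(σ₁²+σ₂²)) − z_α
    = 0.4 · √(528/10.58) − 1.282
    = 0.4 · 7.06438 − 1.282
    = 2.8258 − 1.282 = 1.5438 → 1.54
Power = Φ(1.54) = 0.938.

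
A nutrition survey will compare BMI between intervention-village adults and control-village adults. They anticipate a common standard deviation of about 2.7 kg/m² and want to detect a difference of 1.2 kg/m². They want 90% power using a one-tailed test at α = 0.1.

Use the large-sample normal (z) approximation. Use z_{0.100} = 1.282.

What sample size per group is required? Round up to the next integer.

n = (z_α + z_β)² · (σ₁² + σ₂²) / δ²
  = (1.282 + 1.282)² · (2·2.7² = 14.58) / 1.2²
  = 6.5741 · 14.58 / 1.44
  = 66.56
Round up → n = 67 per group.

n = 67 per group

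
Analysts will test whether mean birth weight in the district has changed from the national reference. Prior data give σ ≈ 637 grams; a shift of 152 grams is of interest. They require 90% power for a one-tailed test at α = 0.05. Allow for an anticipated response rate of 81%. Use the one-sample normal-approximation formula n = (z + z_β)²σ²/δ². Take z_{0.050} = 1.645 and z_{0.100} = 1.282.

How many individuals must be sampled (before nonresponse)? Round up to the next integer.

n = (z_α + z_β)² · σ² / δ²
  = (1.645 + 1.282)² · 637² / 152²
  = 8.5673 · 405769 / 23104
  = 150.47
Adjust for 81% response: 150.47 / 0.81 = 185.76.
Round up → n = 186.

n = 186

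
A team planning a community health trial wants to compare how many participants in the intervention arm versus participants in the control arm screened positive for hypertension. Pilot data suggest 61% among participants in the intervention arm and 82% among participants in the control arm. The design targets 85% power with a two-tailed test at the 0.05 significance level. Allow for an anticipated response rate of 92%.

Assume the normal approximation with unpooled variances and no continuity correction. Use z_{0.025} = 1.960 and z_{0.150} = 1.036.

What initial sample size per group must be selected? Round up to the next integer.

n = (z_{α/2} + z_β)² · [p₁(1−p₁) + p₂(1−p₂)] / (p₁ − p₂)²
  = (1.960 + 1.036)² · (0.61·0.39 + 0.82·0.18) / (-0.21)²
  = (2.996)² · (0.2379 + 0.1476) / 0.0441
  = 8.9760 · 0.3855 / 0.0441
  = 78.46
Adjust for 92% response: 78.46 / 0.92 = 85.29.
Round up → n = 86 per group.

n = 86 per group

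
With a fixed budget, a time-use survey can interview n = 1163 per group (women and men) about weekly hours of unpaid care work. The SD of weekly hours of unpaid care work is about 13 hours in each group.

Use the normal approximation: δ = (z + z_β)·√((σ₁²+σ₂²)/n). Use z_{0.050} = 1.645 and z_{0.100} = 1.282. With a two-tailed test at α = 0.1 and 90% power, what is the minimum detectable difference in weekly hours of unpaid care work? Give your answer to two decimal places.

Minimum detectable difference ≈ 1.58 hours

δ = (z_{α/2} + z_β) · √((σ₁²+σ₂²)/n)
  = (1.645 + 1.282) · √(338/1163)
  = 2.927 · √0.29063
  = 2.927 · 0.5391
  = 1.5779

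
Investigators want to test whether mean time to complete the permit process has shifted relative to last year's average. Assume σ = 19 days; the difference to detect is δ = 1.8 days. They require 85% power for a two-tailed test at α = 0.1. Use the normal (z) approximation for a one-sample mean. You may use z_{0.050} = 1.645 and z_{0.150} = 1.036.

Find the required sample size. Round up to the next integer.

n = (z_{α/2} + z_β)² · σ² / δ²
  = (1.645 + 1.036)² · 19² / 1.8²
  = 7.1878 · 361 / 3.24
  = 800.86
Round up → n = 801.

n = 801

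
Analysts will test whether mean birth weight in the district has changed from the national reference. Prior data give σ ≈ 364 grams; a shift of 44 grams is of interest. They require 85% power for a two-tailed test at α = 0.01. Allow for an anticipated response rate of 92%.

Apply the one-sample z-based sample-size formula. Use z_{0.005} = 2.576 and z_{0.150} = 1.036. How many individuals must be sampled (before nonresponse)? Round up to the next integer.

n = 971

n = (z_{α/2} + z_β)² · σ² / δ²
  = (2.576 + 1.036)² · 364² / 44²
  = 13.0465 · 132496 / 1936
  = 892.88
Adjust for 92% response: 892.88 / 0.92 = 970.52.
Round up → n = 971.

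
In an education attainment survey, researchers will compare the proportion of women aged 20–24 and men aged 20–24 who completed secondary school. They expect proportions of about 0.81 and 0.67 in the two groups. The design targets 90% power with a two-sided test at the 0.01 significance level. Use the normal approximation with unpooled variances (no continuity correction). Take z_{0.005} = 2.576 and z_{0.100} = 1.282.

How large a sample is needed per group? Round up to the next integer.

n = (z_{α/2} + z_β)² · [p₁(1−p₁) + p₂(1−p₂)] / (p₁ − p₂)²
  = (2.576 + 1.282)² · (0.81·0.19 + 0.67·0.33) / (0.14)²
  = (3.858)² · (0.1539 + 0.2211) / 0.0196
  = 14.8842 · 0.3750 / 0.0196
  = 284.77
Round up → n = 285 per group.

n = 285 per group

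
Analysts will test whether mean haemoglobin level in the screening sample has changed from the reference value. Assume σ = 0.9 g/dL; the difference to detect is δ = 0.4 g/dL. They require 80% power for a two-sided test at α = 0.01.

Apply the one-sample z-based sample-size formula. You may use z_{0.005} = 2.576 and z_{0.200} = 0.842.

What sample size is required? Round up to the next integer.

n = (z_{α/2} + z_β)² · σ² / δ²
  = (2.576 + 0.842)² · 0.9² / 0.4²
  = 11.6827 · 0.81 / 0.16
  = 59.14
Round up → n = 60.

n = 60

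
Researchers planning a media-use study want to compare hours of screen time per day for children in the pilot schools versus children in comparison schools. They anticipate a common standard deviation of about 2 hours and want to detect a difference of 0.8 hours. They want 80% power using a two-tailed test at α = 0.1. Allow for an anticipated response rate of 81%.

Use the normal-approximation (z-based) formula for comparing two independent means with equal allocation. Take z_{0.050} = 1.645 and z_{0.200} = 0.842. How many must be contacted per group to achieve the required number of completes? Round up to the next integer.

n = (z_{α/2} + z_β)² · (σ₁² + σ₂²) / δ²
  = (1.645 + 0.842)² · (2·2² = 8) / 0.8²
  = 6.1852 · 8 / 0.64
  = 77.31
Adjust for 81% response: 77.31 / 0.81 = 95.45.
Round up → n = 96 per group.

n = 96 per group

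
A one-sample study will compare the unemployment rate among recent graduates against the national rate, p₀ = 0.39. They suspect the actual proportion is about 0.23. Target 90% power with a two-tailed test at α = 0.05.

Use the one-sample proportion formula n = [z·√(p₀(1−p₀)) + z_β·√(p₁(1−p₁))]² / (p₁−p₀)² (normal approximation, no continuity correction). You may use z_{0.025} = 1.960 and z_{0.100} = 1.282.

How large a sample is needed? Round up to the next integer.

n = [z_{α/2}·√(p₀q₀) + z_β·√(p₁q₁)]² / (p₁ − p₀)²
  = [1.960·√(0.39·0.61) + 1.282·√(0.23·0.77)]² / (-0.16)²
  = [1.960·0.4877 + 1.282·0.4208]² / 0.0256
  = [1.4955]² / 0.0256
  = 87.36
Round up → n = 88.

n = 88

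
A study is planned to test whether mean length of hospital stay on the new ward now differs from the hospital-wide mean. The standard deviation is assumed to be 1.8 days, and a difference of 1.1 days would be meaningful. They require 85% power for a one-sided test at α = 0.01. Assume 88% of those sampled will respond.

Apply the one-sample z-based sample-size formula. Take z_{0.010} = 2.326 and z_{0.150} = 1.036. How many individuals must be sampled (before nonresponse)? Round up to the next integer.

n = 35

n = (z_α + z_β)² · σ² / δ²
  = (2.326 + 1.036)² · 1.8² / 1.1²
  = 11.3030 · 3.24 / 1.21
  = 30.27
Adjust for 88% response: 30.27 / 0.88 = 34.39.
Round up → n = 35.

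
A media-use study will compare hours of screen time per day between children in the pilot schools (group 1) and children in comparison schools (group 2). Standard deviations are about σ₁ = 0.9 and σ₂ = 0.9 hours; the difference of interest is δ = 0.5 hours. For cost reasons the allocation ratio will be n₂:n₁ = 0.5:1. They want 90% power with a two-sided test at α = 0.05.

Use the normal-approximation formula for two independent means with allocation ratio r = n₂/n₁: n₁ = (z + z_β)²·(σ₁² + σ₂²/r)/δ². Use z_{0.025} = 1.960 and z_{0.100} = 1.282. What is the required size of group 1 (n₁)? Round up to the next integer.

n₁ = 103

n₁ = (z_{α/2} + z_β)² · (σ₁² + σ₂²/r) / δ²
   = (1.960 + 1.282)² · (0.9² + 0.9²/0.5) / 0.5²
   = 10.5106 · (0.81 + 1.62) / 0.25
   = 10.5106 · 2.43 / 0.25
   = 102.16
Round up → n₁ = 103; n₂ = r·n₁ = 0.5 × 103 = 52.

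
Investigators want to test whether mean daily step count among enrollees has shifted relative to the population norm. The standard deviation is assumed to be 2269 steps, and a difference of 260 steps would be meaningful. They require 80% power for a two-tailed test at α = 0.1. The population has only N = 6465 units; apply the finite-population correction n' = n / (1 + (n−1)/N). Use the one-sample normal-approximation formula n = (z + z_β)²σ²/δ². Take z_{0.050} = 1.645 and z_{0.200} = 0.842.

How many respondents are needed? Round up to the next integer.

n = 440

n = (z_{α/2} + z_β)² · σ² / δ²
  = (1.645 + 0.842)² · 2269² / 260²
  = 6.1852 · 5148361 / 67600
  = 471.06
Finite-population correction (N = 6465): 471.06 / (1 + (471.06 − 1)/6465) = 439.13.
Round up → n = 440.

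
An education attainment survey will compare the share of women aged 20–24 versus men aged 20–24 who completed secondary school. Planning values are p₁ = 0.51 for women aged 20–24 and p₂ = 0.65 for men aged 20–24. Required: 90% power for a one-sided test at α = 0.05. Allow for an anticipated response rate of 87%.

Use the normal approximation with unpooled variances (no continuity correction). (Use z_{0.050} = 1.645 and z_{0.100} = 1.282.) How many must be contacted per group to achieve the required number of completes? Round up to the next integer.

n = 240 per group

n = (z_α + z_β)² · [p₁(1−p₁) + p₂(1−p₂)] / (p₁ − p₂)²
  = (1.645 + 1.282)² · (0.51·0.49 + 0.65·0.35) / (-0.14)²
  = (2.927)² · (0.2499 + 0.2275) / 0.0196
  = 8.5673 · 0.4774 / 0.0196
  = 208.68
Adjust for 87% response: 208.68 / 0.87 = 239.86.
Round up → n = 240 per group.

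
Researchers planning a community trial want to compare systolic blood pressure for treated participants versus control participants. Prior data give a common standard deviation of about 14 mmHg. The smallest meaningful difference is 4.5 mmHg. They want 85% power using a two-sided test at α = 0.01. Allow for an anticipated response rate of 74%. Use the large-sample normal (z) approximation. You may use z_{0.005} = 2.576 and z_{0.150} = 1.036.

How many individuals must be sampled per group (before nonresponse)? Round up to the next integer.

n = 342 per group

n = (z_{α/2} + z_β)² · (σ₁² + σ₂²) / δ²
  = (2.576 + 1.036)² · (2·14² = 392) / 4.5²
  = 13.0465 · 392 / 20.25
  = 252.56
Adjust for 74% response: 252.56 / 0.74 = 341.29.
Round up → n = 342 per group.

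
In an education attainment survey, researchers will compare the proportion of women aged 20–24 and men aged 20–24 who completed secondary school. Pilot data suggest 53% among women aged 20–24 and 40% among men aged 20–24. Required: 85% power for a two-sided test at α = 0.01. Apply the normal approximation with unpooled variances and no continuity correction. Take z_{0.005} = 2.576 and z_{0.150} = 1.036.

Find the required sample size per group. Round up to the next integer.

n = 378 per group

n = (z_{α/2} + z_β)² · [p₁(1−p₁) + p₂(1−p₂)] / (p₁ − p₂)²
  = (2.576 + 1.036)² · (0.53·0.47 + 0.40·0.60) / (0.13)²
  = (3.612)² · (0.2491 + 0.2400) / 0.0169
  = 13.0465 · 0.4891 / 0.0169
  = 377.58
Round up → n = 378 per group.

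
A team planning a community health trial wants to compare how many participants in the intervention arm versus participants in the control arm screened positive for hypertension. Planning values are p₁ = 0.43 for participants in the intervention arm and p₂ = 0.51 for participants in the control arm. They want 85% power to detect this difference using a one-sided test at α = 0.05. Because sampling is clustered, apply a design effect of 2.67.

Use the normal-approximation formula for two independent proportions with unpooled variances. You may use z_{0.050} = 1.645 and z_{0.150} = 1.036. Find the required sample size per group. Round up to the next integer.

n = (z_α + z_β)² · [p₁(1−p₁) + p₂(1−p₂)] / (p₁ − p₂)²
  = (1.645 + 1.036)² · (0.43·0.57 + 0.51·0.49) / (-0.08)²
  = (2.681)² · (0.2451 + 0.2499) / 0.0064
  = 7.1878 · 0.4950 / 0.0064
  = 555.93
Design effect: 2.67 × 555.93 = 1484.33.
Round up → n = 1485 per group.

n = 1485 per group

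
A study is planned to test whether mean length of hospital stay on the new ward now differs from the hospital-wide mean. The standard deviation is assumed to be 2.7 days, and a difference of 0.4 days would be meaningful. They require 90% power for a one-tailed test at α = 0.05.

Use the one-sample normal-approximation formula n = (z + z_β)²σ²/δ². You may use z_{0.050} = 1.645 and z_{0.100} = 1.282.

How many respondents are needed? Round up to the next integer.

n = 391

n = (z_α + z_β)² · σ² / δ²
  = (1.645 + 1.282)² · 2.7² / 0.4²
  = 8.5673 · 7.29 / 0.16
  = 390.35
Round up → n = 391.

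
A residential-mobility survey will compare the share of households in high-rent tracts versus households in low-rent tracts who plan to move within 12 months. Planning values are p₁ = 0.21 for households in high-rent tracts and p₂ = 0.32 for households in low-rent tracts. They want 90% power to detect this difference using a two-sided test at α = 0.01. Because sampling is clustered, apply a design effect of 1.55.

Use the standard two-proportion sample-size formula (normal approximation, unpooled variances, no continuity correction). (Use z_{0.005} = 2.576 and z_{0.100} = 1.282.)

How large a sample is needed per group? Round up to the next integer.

n = (z_{α/2} + z_β)² · [p₁(1−p₁) + p₂(1−p₂)] / (p₁ − p₂)²
  = (2.576 + 1.282)² · (0.21·0.79 + 0.32·0.68) / (-0.11)²
  = (3.858)² · (0.1659 + 0.2176) / 0.0121
  = 14.8842 · 0.3835 / 0.0121
  = 471.74
Design effect: 1.55 × 471.74 = 731.20.
Round up → n = 732 per group.

n = 732 per group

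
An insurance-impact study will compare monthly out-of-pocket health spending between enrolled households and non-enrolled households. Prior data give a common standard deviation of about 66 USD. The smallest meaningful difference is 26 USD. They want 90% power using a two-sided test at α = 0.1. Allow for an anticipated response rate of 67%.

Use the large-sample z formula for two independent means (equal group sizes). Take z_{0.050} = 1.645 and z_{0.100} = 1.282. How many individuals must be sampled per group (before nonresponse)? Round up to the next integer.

n = 165 per group

n = (z_{α/2} + z_β)² · (σ₁² + σ₂²) / δ²
  = (1.645 + 1.282)² · (2·66² = 8712) / 26²
  = 8.5673 · 8712 / 676
  = 110.41
Adjust for 67% response: 110.41 / 0.67 = 164.79.
Round up → n = 165 per group.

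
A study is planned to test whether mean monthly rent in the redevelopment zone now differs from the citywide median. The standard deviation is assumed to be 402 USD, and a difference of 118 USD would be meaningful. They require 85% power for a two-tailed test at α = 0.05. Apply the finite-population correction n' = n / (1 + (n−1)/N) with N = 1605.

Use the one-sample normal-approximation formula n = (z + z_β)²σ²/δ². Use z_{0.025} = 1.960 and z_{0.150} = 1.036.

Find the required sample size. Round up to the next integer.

n = (z_{α/2} + z_β)² · σ² / δ²
  = (1.960 + 1.036)² · 402² / 118²
  = 8.9760 · 161604 / 13924
  = 104.18
Finite-population correction (N = 1605): 104.18 / (1 + (104.18 − 1)/1605) = 97.88.
Round up → n = 98.

n = 98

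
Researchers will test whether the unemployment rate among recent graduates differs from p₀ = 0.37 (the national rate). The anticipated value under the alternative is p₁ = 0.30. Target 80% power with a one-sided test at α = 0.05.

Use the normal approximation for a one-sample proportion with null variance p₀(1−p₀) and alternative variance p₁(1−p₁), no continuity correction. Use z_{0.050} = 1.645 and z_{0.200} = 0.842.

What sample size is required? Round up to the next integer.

n = [z_α·√(p₀q₀) + z_β·√(p₁q₁)]² / (p₁ − p₀)²
  = [1.645·√(0.37·0.63) + 0.842·√(0.30·0.70)]² / (-0.07)²
  = [1.645·0.4828 + 0.842·0.4583]² / 0.0049
  = [1.1801]² / 0.0049
  = 284.20
Round up → n = 285.

n = 285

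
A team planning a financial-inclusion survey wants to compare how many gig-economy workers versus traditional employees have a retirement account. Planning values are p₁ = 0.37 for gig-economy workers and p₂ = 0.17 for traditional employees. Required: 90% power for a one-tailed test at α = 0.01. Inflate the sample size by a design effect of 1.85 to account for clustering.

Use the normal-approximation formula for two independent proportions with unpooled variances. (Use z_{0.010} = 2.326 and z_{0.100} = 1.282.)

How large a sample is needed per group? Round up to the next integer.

n = 226 per group

n = (z_α + z_β)² · [p₁(1−p₁) + p₂(1−p₂)] / (p₁ − p₂)²
  = (2.326 + 1.282)² · (0.37·0.63 + 0.17·0.83) / (0.20)²
  = (3.608)² · (0.2331 + 0.1411) / 0.0400
  = 13.0177 · 0.3742 / 0.0400
  = 121.78
Design effect: 1.85 × 121.78 = 225.29.
Round up → n = 226 per group.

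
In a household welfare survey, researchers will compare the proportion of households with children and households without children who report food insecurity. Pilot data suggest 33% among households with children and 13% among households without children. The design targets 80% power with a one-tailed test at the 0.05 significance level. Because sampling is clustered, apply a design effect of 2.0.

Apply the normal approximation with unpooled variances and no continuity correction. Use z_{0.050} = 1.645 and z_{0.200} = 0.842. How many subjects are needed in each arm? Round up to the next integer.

n = (z_α + z_β)² · [p₁(1−p₁) + p₂(1−p₂)] / (p₁ − p₂)²
  = (1.645 + 0.842)² · (0.33·0.67 + 0.13·0.87) / (0.20)²
  = (2.487)² · (0.2211 + 0.1131) / 0.0400
  = 6.1852 · 0.3342 / 0.0400
  = 51.68
Design effect: 2.0 × 51.68 = 103.35.
Round up → n = 104 per group.

n = 104 per group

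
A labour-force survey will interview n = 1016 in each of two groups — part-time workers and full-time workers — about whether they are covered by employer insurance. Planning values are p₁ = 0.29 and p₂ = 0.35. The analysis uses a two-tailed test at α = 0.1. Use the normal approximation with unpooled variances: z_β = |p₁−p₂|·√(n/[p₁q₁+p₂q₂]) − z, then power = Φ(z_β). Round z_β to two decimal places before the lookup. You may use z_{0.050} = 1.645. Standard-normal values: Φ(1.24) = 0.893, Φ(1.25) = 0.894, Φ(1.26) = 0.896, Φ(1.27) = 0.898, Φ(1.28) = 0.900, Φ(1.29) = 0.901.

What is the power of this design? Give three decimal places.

Power ≈ 0.896

z_β = |p₁−p₂|·√(n/[p₁q₁+p₂q₂]) − z_{α/2}
    = 0.06 · √(1016/0.4334) − 1.645
    = 0.06 · 48.4175 − 1.645
    = 2.9051 − 1.645 = 1.2601 → 1.26
Power = Φ(1.26) = 0.896.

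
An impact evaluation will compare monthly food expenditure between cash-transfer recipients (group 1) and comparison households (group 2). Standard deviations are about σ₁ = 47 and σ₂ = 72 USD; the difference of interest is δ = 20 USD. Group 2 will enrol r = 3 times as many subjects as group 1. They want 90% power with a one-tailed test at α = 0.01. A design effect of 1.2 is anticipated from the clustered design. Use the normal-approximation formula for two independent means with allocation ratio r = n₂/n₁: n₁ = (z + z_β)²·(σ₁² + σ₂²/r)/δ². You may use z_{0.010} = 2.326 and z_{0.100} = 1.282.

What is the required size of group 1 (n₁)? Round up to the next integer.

n₁ = 154

n₁ = (z_α + z_β)² · (σ₁² + σ₂²/r) / δ²
   = (2.326 + 1.282)² · (47² + 72²/3) / 20²
   = 13.0177 · (2209 + 1728) / 400
   = 13.0177 · 3937 / 400
   = 128.13
Design effect: 1.2 × 128.13 = 153.75.
Round up → n₁ = 154; n₂ = r·n₁ = 3 × 154 = 462.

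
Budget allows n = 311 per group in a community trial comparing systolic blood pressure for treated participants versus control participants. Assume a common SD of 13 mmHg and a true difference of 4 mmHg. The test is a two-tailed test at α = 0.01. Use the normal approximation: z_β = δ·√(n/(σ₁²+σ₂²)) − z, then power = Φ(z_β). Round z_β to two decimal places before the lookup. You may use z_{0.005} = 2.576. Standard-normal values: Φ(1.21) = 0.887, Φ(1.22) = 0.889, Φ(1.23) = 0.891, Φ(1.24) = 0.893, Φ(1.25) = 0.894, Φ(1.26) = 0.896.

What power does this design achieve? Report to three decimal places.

z_β = δ·√(n/(σ₁²+σ₂²)) − z_{α/2}
    = 4 · √(311/338) − 2.576
    = 4 · 0.95923 − 2.576
    = 3.8369 − 2.576 = 1.2609 → 1.26
Power = Φ(1.26) = 0.896.

Power ≈ 0.896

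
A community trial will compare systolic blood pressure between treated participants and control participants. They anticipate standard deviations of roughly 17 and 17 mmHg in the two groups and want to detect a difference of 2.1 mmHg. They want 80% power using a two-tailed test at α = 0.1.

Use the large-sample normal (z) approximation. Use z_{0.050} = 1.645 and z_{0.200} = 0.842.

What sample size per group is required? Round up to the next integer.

n = 811 per group

n = (z_{α/2} + z_β)² · (σ₁² + σ₂²) / δ²
  = (1.645 + 0.842)² · (17² + 17² = 578) / 2.1²
  = 6.1852 · 578 / 4.41
  = 810.66
Round up → n = 811 per group.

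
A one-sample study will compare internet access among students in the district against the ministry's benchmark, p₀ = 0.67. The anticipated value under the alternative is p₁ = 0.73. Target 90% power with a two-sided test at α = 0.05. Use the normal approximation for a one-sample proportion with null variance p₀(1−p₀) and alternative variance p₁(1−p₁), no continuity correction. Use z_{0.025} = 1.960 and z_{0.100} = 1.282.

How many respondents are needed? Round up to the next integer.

n = [z_{α/2}·√(p₀q₀) + z_β·√(p₁q₁)]² / (p₁ − p₀)²
  = [1.960·√(0.67·0.33) + 1.282·√(0.73·0.27)]² / (0.06)²
  = [1.960·0.4702 + 1.282·0.4440]² / 0.0036
  = [1.4908]² / 0.0036
  = 617.33
Round up → n = 618.

n = 618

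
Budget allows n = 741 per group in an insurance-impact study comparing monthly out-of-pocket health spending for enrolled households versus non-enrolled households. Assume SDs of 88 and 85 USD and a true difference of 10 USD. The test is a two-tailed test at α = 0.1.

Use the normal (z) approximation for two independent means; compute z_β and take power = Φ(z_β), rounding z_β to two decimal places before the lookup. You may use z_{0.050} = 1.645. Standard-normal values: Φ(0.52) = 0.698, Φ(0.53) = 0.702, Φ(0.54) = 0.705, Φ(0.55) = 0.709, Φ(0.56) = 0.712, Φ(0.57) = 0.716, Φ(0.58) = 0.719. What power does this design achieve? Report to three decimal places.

Power ≈ 0.719

z_β = δ·√(n/(σ₁²+σ₂²)) − z_{α/2}
    = 10 · √(741/14969) − 1.645
    = 10 · 0.22249 − 1.645
    = 2.2249 − 1.645 = 0.5799 → 0.58
Power = Φ(0.58) = 0.719.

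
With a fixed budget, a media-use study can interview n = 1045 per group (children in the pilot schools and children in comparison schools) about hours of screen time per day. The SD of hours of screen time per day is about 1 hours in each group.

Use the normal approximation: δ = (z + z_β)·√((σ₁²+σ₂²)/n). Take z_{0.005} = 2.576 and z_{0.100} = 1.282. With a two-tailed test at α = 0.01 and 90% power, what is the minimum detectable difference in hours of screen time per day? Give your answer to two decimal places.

Minimum detectable difference ≈ 0.17 hours

δ = (z_{α/2} + z_β) · √((σ₁²+σ₂²)/n)
  = (2.576 + 1.282) · √(2/1045)
  = 3.858 · √0.00191
  = 3.858 · 0.0437
  = 0.1688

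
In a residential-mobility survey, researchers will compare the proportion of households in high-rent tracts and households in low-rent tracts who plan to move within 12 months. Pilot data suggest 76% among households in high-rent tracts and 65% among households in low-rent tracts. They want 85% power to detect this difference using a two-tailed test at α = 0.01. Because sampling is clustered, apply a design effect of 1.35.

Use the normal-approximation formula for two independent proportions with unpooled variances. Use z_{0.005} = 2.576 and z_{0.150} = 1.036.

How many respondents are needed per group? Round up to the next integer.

n = 597 per group

n = (z_{α/2} + z_β)² · [p₁(1−p₁) + p₂(1−p₂)] / (p₁ − p₂)²
  = (2.576 + 1.036)² · (0.76·0.24 + 0.65·0.35) / (0.11)²
  = (3.612)² · (0.1824 + 0.2275) / 0.0121
  = 13.0465 · 0.4099 / 0.0121
  = 441.97
Design effect: 1.35 × 441.97 = 596.65.
Round up → n = 597 per group.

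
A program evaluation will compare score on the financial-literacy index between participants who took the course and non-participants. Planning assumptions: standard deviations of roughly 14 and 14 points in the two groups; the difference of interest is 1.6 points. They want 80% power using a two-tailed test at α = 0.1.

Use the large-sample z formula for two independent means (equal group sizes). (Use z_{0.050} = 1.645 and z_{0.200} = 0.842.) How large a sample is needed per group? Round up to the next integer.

n = (z_{α/2} + z_β)² · (σ₁² + σ₂²) / δ²
  = (1.645 + 0.842)² · (14² + 14² = 392) / 1.6²
  = 6.1852 · 392 / 2.56
  = 947.10
Round up → n = 948 per group.

n = 948 per group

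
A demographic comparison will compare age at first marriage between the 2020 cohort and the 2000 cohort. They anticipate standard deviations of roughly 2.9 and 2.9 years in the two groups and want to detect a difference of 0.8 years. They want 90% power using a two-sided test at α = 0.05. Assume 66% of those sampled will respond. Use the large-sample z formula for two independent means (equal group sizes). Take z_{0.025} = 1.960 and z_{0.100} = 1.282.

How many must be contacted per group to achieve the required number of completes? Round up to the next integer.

n = 419 per group

n = (z_{α/2} + z_β)² · (σ₁² + σ₂²) / δ²
  = (1.960 + 1.282)² · (2.9² + 2.9² = 16.82) / 0.8²
  = 10.5106 · 16.82 / 0.64
  = 276.23
Adjust for 66% response: 276.23 / 0.66 = 418.53.
Round up → n = 419 per group.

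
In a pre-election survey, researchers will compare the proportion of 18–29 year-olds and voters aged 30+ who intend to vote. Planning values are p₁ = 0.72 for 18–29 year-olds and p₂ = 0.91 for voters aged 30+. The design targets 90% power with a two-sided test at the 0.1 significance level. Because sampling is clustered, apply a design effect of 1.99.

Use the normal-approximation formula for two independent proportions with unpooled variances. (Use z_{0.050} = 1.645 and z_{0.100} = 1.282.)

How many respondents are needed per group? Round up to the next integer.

n = 134 per group

n = (z_{α/2} + z_β)² · [p₁(1−p₁) + p₂(1−p₂)] / (p₁ − p₂)²
  = (1.645 + 1.282)² · (0.72·0.28 + 0.91·0.09) / (-0.19)²
  = (2.927)² · (0.2016 + 0.0819) / 0.0361
  = 8.5673 · 0.2835 / 0.0361
  = 67.28
Design effect: 1.99 × 67.28 = 133.89.
Round up → n = 134 per group.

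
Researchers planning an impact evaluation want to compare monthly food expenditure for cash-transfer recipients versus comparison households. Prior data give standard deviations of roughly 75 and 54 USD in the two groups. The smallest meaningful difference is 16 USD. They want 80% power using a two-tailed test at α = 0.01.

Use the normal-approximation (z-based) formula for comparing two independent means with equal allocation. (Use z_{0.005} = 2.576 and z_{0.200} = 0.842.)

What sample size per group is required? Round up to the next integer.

n = (z_{α/2} + z_β)² · (σ₁² + σ₂²) / δ²
  = (2.576 + 0.842)² · (75² + 54² = 8541) / 16²
  = 11.6827 · 8541 / 256
  = 389.77
Round up → n = 390 per group.

n = 390 per group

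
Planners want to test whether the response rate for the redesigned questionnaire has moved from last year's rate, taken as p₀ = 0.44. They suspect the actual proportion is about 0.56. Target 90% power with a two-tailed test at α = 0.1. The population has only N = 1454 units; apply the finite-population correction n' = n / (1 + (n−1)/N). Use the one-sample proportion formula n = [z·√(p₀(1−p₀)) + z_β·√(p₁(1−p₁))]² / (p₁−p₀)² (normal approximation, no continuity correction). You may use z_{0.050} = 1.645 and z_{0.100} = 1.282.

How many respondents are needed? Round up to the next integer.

n = [z_{α/2}·√(p₀q₀) + z_β·√(p₁q₁)]² / (p₁ − p₀)²
  = [1.645·√(0.44·0.56) + 1.282·√(0.56·0.44)]² / (0.12)²
  = [1.645·0.4964 + 1.282·0.4964]² / 0.0144
  = [1.4529]² / 0.0144
  = 146.60
Finite-population correction (N = 1454): 146.60 / (1 + (146.60 − 1)/1454) = 133.25.
Round up → n = 134.

n = 134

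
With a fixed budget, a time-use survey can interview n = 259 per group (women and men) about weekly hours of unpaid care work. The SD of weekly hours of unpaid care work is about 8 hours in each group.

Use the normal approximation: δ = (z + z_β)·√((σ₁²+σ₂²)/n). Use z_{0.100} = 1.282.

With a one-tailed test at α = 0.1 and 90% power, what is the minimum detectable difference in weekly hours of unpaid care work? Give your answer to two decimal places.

δ = (z_α + z_β) · √((σ₁²+σ₂²)/n)
  = (1.282 + 1.282) · √(128/259)
  = 2.564 · √0.49421
  = 2.564 · 0.7030
  = 1.8025

Minimum detectable difference ≈ 1.80 hours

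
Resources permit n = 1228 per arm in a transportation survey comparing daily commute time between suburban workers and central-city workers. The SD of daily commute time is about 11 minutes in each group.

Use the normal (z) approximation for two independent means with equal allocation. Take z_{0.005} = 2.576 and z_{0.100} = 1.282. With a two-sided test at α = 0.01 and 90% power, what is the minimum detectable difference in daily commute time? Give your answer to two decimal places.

Minimum detectable difference ≈ 1.71 minutes

δ = (z_{α/2} + z_β) · √((σ₁²+σ₂²)/n)
  = (2.576 + 1.282) · √(242/1228)
  = 3.858 · √0.19707
  = 3.858 · 0.4439
  = 1.7127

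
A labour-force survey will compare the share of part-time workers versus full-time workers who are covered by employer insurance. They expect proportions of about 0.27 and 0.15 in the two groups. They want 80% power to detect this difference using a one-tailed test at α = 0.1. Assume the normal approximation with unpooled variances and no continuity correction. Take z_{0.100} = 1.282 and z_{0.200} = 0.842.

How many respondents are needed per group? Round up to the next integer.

n = (z_α + z_β)² · [p₁(1−p₁) + p₂(1−p₂)] / (p₁ − p₂)²
  = (1.282 + 0.842)² · (0.27·0.73 + 0.15·0.85) / (0.12)²
  = (2.124)² · (0.1971 + 0.1275) / 0.0144
  = 4.5114 · 0.3246 / 0.0144
  = 101.69
Round up → n = 102 per group.

n = 102 per group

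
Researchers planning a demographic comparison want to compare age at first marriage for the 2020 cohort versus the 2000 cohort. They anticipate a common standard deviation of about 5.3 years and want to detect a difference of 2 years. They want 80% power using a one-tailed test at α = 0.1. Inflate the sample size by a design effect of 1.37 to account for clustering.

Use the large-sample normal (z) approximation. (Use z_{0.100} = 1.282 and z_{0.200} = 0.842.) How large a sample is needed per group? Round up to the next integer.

n = (z_α + z_β)² · (σ₁² + σ₂²) / δ²
  = (1.282 + 0.842)² · (2·5.3² = 56.18) / 2²
  = 4.5114 · 56.18 / 4
  = 63.36
Design effect: 1.37 × 63.36 = 86.81.
Round up → n = 87 per group.

n = 87 per group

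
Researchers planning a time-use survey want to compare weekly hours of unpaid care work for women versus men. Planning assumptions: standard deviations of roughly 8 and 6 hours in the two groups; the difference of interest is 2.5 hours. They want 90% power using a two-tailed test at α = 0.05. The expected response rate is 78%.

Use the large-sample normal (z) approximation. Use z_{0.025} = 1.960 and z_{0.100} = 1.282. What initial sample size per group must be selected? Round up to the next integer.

n = 216 per group

n = (z_{α/2} + z_β)² · (σ₁² + σ₂²) / δ²
  = (1.960 + 1.282)² · (8² + 6² = 100) / 2.5²
  = 10.5106 · 100 / 6.25
  = 168.17
Adjust for 78% response: 168.17 / 0.78 = 215.60.
Round up → n = 216 per group.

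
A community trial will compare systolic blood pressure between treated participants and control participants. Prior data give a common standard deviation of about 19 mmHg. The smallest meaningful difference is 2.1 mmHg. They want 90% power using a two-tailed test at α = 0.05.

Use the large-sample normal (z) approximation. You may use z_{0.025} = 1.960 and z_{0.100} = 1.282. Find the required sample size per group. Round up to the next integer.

n = (z_{α/2} + z_β)² · (σ₁² + σ₂²) / δ²
  = (1.960 + 1.282)² · (2·19² = 722) / 2.1²
  = 10.5106 · 722 / 4.41
  = 1720.78
Round up → n = 1721 per group.

n = 1721 per group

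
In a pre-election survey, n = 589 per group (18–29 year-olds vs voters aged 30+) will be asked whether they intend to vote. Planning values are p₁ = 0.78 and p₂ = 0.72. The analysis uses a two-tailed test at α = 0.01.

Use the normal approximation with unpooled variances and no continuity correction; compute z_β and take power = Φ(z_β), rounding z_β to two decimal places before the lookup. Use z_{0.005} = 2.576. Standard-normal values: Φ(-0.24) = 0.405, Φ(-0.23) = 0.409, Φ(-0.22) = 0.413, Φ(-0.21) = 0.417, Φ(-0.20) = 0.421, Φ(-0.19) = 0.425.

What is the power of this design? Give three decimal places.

Power ≈ 0.425

z_β = |p₁−p₂|·√(n/[p₁q₁+p₂q₂]) − z_{α/2}
    = 0.06 · √(589/0.3732) − 2.576
    = 0.06 · 39.7271 − 2.576
    = 2.3836 − 2.576 = -0.1924 → -0.19
Power = Φ(-0.19) = 0.425.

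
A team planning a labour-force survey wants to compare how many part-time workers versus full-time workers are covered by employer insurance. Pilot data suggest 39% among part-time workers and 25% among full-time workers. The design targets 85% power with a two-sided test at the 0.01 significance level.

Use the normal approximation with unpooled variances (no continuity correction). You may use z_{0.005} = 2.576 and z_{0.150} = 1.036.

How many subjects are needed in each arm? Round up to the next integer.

n = 284 per group

n = (z_{α/2} + z_β)² · [p₁(1−p₁) + p₂(1−p₂)] / (p₁ − p₂)²
  = (2.576 + 1.036)² · (0.39·0.61 + 0.25·0.75) / (0.14)²
  = (3.612)² · (0.2379 + 0.1875) / 0.0196
  = 13.0465 · 0.4254 / 0.0196
  = 283.16
Round up → n = 284 per group.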